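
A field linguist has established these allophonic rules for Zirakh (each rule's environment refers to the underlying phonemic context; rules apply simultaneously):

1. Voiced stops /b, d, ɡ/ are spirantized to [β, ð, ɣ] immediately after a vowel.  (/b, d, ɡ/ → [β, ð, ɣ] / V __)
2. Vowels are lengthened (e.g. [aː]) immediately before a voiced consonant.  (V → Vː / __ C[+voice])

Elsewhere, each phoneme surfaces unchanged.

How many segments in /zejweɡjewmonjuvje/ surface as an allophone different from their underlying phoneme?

6

Segments that undergo a rule: /e/ → [eː] (rule 2); /e/ → [eː] (rule 2); /ɡ/ → [ɣ] (rule 1); /e/ → [eː] (rule 2); /o/ → [oː] (rule 2); /u/ → [uː] (rule 2).
All other segments surface unchanged.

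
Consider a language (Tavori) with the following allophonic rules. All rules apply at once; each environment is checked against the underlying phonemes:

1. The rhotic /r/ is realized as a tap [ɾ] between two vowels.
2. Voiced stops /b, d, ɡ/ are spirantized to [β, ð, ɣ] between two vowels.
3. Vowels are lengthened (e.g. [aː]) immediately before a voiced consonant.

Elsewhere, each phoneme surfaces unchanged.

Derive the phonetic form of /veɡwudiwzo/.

[veːɡwuːðiːwzo]

/v/ (word-initial): no rule targets it → [v].
Rule 3 applies to /e/ (between /v/ and /ɡ/: before a voiced consonant) → [eː].
/ɡ/ (between /e/ and /w/) fails the environment for rule 2, so it stays [ɡ].
/w/ — not in any rule's target class → [w].
/u/ — between /w/ and /d/, before a voiced consonant — surfaces as [uː] (rule 3).
/d/ (between /u/ and /i/) occurs between two vowels → [ð] by rule 2.
Rule 3 applies to /i/ (between /d/ and /w/: before a voiced consonant) → [iː].
/w/ stays [w].
/z/ — not in any rule's target class → [z].
/o/ (word-final) is in the target of rule 3 but the environment (before a voiced consonant) is not met → [o].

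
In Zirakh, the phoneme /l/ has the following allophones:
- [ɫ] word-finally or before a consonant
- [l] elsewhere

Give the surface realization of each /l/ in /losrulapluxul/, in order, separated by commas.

Occurrence 1 (position 1): no conditioning environment matches → elsewhere allophone [l].
Occurrence 2 (position 6): no conditioning environment matches → elsewhere allophone [l].
Occurrence 3 (position 9): no conditioning environment matches → elsewhere allophone [l].
Occurrence 4 (position 13): word-finally or before a consonant → [ɫ].

[l], [l], [l], [ɫ]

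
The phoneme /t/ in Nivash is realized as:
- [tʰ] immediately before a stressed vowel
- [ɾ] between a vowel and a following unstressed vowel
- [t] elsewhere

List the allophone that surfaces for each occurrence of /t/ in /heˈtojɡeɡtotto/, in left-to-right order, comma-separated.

[tʰ], [t], [t], [t]

Occurrence 1 (position 3): immediately before a stressed vowel → [tʰ].
Occurrence 2 (position 9): no conditioning environment matches → elsewhere allophone [t].
Occurrence 3 (position 11): no conditioning environment matches → elsewhere allophone [t].
Occurrence 4 (position 12): no conditioning environment matches → elsewhere allophone [t].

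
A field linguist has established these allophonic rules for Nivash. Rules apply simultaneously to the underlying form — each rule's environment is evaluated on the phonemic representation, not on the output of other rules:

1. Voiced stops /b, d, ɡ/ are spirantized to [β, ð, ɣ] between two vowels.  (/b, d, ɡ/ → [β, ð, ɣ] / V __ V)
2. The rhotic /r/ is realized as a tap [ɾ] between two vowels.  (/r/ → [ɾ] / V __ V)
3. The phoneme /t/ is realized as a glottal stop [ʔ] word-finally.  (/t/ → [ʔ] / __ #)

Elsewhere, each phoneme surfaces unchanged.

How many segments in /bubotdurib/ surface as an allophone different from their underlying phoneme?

2

Segments that undergo a rule: /b/ → [β] (rule 1); /r/ → [ɾ] (rule 2).
All other segments surface unchanged.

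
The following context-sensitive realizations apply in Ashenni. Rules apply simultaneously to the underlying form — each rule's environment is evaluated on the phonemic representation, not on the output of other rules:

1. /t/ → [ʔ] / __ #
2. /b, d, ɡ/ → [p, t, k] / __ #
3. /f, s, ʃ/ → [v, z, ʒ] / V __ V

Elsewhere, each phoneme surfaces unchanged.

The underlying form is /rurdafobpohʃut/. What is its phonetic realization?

/r/ — not in any rule's target class → [r].
/u/ — not in any rule's target class → [u].
/r/ (between /u/ and /d/) is unaffected → [r].
/d/ (between /r/ and /a/) is in the target of rule 2 but the environment (word-finally) is not met → [d].
/a/ — not in any rule's target class → [a].
/f/ (between /a/ and /o/) occurs between two vowels → [v] by rule 3.
/o/ — not in any rule's target class → [o].
/b/ (between /o/ and /p/) fails the environment for rule 2, so it stays [b].
/p/ (between /b/ and /o/) is unaffected → [p].
/o/ — not in any rule's target class → [o].
/h/ (between /o/ and /ʃ/) is unaffected → [h].
/ʃ/ (between /h/ and /u/) is in the target of rule 3 but the environment (between two vowels) is not met → [ʃ].
/u/ — not in any rule's target class → [u].
/t/ — word-final, word-finally — surfaces as [ʔ] (rule 1).

[rurdavobpohʃuʔ]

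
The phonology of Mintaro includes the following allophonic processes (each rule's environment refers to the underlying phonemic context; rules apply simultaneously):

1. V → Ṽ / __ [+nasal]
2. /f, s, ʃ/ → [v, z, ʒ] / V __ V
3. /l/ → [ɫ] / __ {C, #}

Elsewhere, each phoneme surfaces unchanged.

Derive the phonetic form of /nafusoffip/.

[navuzoffip]

/n/ (word-initial) is unaffected → [n].
/a/ (between /n/ and /f/) is in the target of rule 1 but the environment (before a nasal consonant) is not met → [a].
/f/ — between /a/ and /u/, between two vowels — surfaces as [v] (rule 2).
/u/ — between /f/ and /s/; rule 1 does not apply here → [u].
/s/ (between /u/ and /o/): between two vowels, so rule 2 applies → [z].
/o/ — between /s/ and /f/; rule 1 does not apply here → [o].
/f/ (between /o/ and /f/): rule 2 targets it, but not between two vowels → unchanged [f].
/f/ — between /f/ and /i/; rule 2 does not apply here → [f].
/i/ (between /f/ and /p/) is in the target of rule 1 but the environment (before a nasal consonant) is not met → [i].
/p/ (word-final): no rule targets it → [p].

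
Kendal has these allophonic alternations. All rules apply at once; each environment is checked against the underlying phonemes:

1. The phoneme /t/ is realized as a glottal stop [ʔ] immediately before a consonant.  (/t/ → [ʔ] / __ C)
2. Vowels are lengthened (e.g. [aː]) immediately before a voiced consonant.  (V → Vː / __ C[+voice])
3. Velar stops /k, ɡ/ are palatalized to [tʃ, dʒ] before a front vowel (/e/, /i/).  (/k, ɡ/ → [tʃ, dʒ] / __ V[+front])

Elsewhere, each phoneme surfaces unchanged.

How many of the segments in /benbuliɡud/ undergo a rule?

Segments that undergo a rule: /e/ → [eː] (rule 2); /u/ → [uː] (rule 2); /i/ → [iː] (rule 2); /u/ → [uː] (rule 2).
All other segments surface unchanged.

4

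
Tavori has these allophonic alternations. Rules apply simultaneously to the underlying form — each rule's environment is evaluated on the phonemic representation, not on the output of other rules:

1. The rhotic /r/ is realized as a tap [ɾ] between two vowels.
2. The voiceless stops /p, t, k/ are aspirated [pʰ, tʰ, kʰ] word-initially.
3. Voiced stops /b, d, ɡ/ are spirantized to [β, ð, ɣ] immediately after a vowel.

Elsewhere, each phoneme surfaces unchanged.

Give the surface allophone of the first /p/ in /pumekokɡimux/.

/p/ (word-initial) occurs word-initially → [pʰ] by rule 2.

[pʰ]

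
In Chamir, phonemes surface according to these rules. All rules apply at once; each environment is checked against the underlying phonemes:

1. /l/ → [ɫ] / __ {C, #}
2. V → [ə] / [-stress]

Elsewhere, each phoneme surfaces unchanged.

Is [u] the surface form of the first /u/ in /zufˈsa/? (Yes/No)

No

/u/ (between /z/ and /f/): in an unstressed syllable, so rule 2 applies → [ə].
The actual realization is [ə], not [u].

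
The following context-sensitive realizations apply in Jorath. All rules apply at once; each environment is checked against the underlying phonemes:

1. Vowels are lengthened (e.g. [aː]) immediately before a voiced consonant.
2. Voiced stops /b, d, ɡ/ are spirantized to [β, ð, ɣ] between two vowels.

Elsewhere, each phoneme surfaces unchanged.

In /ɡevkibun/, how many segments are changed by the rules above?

Segments that undergo a rule: /e/ → [eː] (rule 1); /i/ → [iː] (rule 1); /b/ → [β] (rule 2); /u/ → [uː] (rule 1).
All other segments surface unchanged.

4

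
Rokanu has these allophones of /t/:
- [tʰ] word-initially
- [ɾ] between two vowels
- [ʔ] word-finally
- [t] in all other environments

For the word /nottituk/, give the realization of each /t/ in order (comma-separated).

Occurrence 1 (position 3): no conditioning environment matches → elsewhere allophone [t].
Occurrence 2 (position 4): no conditioning environment matches → elsewhere allophone [t].
Occurrence 3 (position 6): between two vowels → [ɾ].

[t], [t], [ɾ]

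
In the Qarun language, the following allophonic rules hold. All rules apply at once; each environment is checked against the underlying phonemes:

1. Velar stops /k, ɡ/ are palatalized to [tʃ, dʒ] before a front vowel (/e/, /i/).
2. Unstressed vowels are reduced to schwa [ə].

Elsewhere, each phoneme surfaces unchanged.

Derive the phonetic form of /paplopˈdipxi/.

/a/ meets the environment for rule 2 (in an unstressed syllable) → [ə].
/o/ — between /l/ and /p/, in an unstressed syllable — surfaces as [ə] (rule 2).
/i/ — between /d/ and /p/; rule 2 does not apply here → [i].
Rule 2 applies to /i/ (word-final: in an unstressed syllable) → [ə].

[pəpləpˈdipxə]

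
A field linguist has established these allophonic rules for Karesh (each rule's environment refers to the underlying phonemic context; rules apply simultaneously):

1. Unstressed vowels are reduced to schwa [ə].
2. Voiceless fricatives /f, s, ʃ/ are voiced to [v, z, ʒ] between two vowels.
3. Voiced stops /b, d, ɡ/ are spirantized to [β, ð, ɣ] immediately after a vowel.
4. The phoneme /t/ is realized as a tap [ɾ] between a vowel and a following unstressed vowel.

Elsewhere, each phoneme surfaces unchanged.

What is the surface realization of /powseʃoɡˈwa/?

/p/ stays [p].
/o/ (between /p/ and /w/) occurs in an unstressed syllable → [ə] by rule 1.
/w/ (between /o/ and /s/) is unaffected → [w].
/s/ (between /w/ and /e/) is in the target of rule 2 but the environment (between two vowels) is not met → [s].
Rule 1 applies to /e/ (between /s/ and /ʃ/: in an unstressed syllable) → [ə].
/ʃ/ (between /e/ and /o/): between two vowels, so rule 2 applies → [ʒ].
Rule 1 applies to /o/ (between /ʃ/ and /ɡ/: in an unstressed syllable) → [ə].
/ɡ/ meets the environment for rule 3 (immediately after a vowel) → [ɣ].
/w/ (between /ɡ/ and /a/): no rule targets it → [w].
/a/ (word-final) is in the target of rule 1 but the environment (in an unstressed syllable) is not met → [a].

[pəwsəʒəɣˈwa]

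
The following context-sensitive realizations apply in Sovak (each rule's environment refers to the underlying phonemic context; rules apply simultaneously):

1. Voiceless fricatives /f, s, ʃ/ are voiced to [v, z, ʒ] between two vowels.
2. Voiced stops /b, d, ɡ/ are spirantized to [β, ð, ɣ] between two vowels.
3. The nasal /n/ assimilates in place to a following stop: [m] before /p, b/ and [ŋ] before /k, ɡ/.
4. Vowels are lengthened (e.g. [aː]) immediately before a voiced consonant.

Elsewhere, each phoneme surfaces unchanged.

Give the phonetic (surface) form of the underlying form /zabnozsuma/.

/z/ stays [z].
/a/ meets the environment for rule 4 (before a voiced consonant) → [aː].
/b/ (between /a/ and /n/) is in the target of rule 2 but the environment (between two vowels) is not met → [b].
/n/ (between /b/ and /o/): rule 3 targets it, but not before a labial or velar stop → unchanged [n].
/o/ (between /n/ and /z/) occurs before a voiced consonant → [oː] by rule 4.
/z/ (between /o/ and /s/) is unaffected → [z].
/s/ (between /z/ and /u/): rule 1 targets it, but not between two vowels → unchanged [s].
/u/ (between /s/ and /m/): before a voiced consonant, so rule 4 applies → [uː].
/m/ stays [m].
/a/ (word-final): rule 4 targets it, but not before a voiced consonant → unchanged [a].

[zaːbnoːzsuːma]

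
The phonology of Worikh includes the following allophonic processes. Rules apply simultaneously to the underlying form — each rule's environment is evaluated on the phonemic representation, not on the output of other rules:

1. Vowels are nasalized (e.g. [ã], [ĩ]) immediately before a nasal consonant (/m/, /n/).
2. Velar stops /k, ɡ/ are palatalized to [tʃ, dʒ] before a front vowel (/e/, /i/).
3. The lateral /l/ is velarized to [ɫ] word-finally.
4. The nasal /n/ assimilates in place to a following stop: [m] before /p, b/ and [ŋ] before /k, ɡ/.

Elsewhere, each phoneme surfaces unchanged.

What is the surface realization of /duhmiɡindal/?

[duhmidʒĩndaɫ]

/d/ (word-initial): no rule targets it → [d].
/u/ (between /d/ and /h/) is in the target of rule 1 but the environment (before a nasal consonant) is not met → [u].
/h/ (between /u/ and /m/) is unaffected → [h].
/m/ (between /h/ and /i/): no rule targets it → [m].
/i/ (between /m/ and /ɡ/): rule 1 targets it, but not before a nasal consonant → unchanged [i].
/ɡ/ (between /i/ and /i/) occurs before a front vowel → [dʒ] by rule 2.
Rule 1 applies to /i/ (between /ɡ/ and /n/: before a nasal consonant) → [ĩ].
/n/ (between /i/ and /d/) is in the target of rule 4 but the environment (before a labial or velar stop) is not met → [n].
/d/ — not in any rule's target class → [d].
/a/ (between /d/ and /l/) fails the environment for rule 1, so it stays [a].
Rule 3 applies to /l/ (word-final: word-finally) → [ɫ].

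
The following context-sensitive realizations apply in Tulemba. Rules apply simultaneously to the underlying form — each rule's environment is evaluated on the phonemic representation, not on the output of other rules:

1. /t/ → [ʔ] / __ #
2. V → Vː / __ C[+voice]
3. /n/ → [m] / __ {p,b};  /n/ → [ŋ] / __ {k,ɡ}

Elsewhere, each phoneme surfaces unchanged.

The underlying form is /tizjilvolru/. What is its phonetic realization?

[tiːzjiːlvoːlru]

/t/ (word-initial) is in the target of rule 1 but the environment (word-finally) is not met → [t].
/i/ (between /t/ and /z/): before a voiced consonant, so rule 2 applies → [iː].
/z/ (between /i/ and /j/) is unaffected → [z].
/j/ (between /z/ and /i/) is unaffected → [j].
/i/ (between /j/ and /l/): before a voiced consonant, so rule 2 applies → [iː].
/l/ (between /i/ and /v/) is unaffected → [l].
/v/ stays [v].
/o/ — between /v/ and /l/, before a voiced consonant — surfaces as [oː] (rule 2).
/l/ (between /o/ and /r/): no rule targets it → [l].
/r/ stays [r].
/u/ — word-final; rule 2 does not apply here → [u].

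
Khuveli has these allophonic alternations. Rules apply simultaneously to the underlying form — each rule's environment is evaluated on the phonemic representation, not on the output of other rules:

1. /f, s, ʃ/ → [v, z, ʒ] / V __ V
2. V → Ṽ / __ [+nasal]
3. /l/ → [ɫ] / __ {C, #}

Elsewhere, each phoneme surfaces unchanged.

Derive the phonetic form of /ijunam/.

[ijũnãm]

/i/ (word-initial): rule 2 targets it, but not before a nasal consonant → unchanged [i].
/j/ — not in any rule's target class → [j].
/u/ — between /j/ and /n/, before a nasal consonant — surfaces as [ũ] (rule 2).
/n/ (between /u/ and /a/): no rule targets it → [n].
Rule 2 applies to /a/ (between /n/ and /m/: before a nasal consonant) → [ã].
/m/ — not in any rule's target class → [m].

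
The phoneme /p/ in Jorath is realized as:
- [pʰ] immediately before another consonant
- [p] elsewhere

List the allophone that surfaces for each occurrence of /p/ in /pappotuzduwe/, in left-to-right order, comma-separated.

Occurrence 1 (position 1): no conditioning environment matches → elsewhere allophone [p].
Occurrence 2 (position 3): immediately before another consonant → [pʰ].
Occurrence 3 (position 4): no conditioning environment matches → elsewhere allophone [p].

[p], [pʰ], [p]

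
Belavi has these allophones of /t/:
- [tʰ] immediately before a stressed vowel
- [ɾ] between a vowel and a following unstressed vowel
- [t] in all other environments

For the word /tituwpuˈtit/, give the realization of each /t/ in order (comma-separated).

[t], [ɾ], [tʰ], [t]

Occurrence 1 (position 1): no conditioning environment matches → elsewhere allophone [t].
Occurrence 2 (position 3): between a vowel and an unstressed vowel → [ɾ].
Occurrence 3 (position 8): immediately before a stressed vowel → [tʰ].
Occurrence 4 (position 10): no conditioning environment matches → elsewhere allophone [t].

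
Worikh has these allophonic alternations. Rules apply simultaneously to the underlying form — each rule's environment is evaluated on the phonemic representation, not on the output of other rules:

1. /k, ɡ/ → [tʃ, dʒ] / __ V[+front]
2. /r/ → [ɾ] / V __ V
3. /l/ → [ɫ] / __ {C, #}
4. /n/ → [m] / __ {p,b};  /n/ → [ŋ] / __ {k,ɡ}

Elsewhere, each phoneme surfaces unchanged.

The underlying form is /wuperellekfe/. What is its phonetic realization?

/w/ (word-initial): no rule targets it → [w].
/u/ stays [u].
/p/ — not in any rule's target class → [p].
/e/ (between /p/ and /r/) is unaffected → [e].
/r/ (between /e/ and /e/) occurs between two vowels → [ɾ] by rule 2.
/e/ (between /r/ and /l/) is unaffected → [e].
/l/ meets the environment for rule 3 (word-finally or immediately before a consonant) → [ɫ].
/l/ (between /l/ and /e/) is in the target of rule 3 but the environment (word-finally or immediately before a consonant) is not met → [l].
/e/ — not in any rule's target class → [e].
/k/ — between /e/ and /f/; rule 1 does not apply here → [k].
/f/ (between /k/ and /e/): no rule targets it → [f].
/e/ (word-final) is unaffected → [e].

[wupeɾeɫlekfe]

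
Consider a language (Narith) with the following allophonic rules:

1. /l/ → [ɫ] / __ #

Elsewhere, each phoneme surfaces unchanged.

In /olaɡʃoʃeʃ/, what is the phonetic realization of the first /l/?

[l]

/l/ (between /o/ and /a/) fails the environment for rule 1, so it stays [l].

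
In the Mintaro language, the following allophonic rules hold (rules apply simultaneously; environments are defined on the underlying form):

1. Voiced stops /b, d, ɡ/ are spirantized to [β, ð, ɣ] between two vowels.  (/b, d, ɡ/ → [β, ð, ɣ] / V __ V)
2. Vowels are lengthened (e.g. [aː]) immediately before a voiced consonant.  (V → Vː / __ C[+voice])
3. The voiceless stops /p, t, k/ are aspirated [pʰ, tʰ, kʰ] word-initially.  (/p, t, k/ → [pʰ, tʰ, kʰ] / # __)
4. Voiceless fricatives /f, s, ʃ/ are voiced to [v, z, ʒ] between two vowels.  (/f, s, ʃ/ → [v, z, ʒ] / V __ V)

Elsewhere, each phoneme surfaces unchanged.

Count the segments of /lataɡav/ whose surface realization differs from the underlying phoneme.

3

Segments that undergo a rule: /a/ → [aː] (rule 2); /ɡ/ → [ɣ] (rule 1); /a/ → [aː] (rule 2).
All other segments surface unchanged.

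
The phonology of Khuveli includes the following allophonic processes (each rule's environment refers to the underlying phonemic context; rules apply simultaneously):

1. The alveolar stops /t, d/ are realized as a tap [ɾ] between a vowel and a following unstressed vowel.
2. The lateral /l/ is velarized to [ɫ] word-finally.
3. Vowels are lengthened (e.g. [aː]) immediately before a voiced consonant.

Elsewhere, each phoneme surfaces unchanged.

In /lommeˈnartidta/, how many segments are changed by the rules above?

Segments that undergo a rule: /o/ → [oː] (rule 3); /e/ → [eː] (rule 3); /a/ → [aː] (rule 3); /i/ → [iː] (rule 3).
All other segments surface unchanged.

4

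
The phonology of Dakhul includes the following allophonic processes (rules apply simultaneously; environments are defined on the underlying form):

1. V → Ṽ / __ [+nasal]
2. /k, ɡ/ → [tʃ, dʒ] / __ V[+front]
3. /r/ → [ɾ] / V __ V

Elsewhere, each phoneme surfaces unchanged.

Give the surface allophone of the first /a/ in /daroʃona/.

/a/ (between /d/ and /r/): rule 1 targets it, but not before a nasal consonant → unchanged [a].

[a]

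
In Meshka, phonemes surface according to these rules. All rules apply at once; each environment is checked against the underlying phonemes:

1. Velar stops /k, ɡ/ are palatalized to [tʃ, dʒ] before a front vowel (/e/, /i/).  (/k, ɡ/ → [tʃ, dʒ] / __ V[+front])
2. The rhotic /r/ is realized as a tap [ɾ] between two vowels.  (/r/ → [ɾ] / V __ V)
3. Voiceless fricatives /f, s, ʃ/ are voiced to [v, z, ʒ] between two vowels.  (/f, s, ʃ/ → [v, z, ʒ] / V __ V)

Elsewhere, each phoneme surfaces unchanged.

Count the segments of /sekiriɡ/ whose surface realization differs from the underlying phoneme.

2

Segments that undergo a rule: /k/ → [tʃ] (rule 1); /r/ → [ɾ] (rule 2).
All other segments surface unchanged.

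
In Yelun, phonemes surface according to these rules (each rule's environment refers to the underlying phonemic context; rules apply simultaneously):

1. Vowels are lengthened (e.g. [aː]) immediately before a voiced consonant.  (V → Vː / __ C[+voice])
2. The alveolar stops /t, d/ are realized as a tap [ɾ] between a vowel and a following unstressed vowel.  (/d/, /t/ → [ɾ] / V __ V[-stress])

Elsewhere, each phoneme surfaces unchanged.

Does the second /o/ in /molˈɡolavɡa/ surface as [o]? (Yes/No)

Rule 1 applies to /o/ (between /ɡ/ and /l/: before a voiced consonant) → [oː].
The actual realization is [oː], not [o].

No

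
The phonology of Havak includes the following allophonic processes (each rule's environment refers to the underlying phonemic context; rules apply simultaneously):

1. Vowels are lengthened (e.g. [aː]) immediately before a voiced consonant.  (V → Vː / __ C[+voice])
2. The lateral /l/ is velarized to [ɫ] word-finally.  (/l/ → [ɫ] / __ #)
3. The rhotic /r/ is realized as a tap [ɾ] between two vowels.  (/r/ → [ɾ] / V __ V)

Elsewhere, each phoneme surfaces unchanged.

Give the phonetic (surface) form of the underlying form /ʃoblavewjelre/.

[ʃoːblaːveːwjeːlre]

/o/ meets the environment for rule 1 (before a voiced consonant) → [oː].
/l/ (between /b/ and /a/): rule 2 targets it, but not word-finally → unchanged [l].
/a/ — between /l/ and /v/, before a voiced consonant — surfaces as [aː] (rule 1).
Rule 1 applies to /e/ (between /v/ and /w/: before a voiced consonant) → [eː].
Rule 1 applies to /e/ (between /j/ and /l/: before a voiced consonant) → [eː].
/l/ (between /e/ and /r/): rule 2 targets it, but not word-finally → unchanged [l].
/r/ (between /l/ and /e/) is in the target of rule 3 but the environment (between two vowels) is not met → [r].
/e/ (word-final) is in the target of rule 1 but the environment (before a voiced consonant) is not met → [e].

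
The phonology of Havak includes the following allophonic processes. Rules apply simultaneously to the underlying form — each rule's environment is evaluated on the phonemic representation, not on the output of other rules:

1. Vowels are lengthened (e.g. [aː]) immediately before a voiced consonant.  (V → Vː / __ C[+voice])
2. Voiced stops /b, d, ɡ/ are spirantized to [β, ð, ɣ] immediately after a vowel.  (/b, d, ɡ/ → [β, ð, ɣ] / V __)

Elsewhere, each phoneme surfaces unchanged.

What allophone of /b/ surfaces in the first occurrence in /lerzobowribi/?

[β]

Rule 2 applies to /b/ (between /o/ and /o/: immediately after a vowel) → [β].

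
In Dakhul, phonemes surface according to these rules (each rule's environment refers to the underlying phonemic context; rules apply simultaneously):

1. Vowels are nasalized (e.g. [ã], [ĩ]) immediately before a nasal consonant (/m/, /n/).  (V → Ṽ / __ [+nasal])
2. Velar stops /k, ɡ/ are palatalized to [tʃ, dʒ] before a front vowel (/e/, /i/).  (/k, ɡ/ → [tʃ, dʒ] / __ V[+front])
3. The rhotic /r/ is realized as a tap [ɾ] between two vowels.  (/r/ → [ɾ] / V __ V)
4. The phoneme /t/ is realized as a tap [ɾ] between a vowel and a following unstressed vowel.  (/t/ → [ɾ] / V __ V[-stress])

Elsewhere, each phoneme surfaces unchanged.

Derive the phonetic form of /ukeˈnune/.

/u/ — word-initial; rule 1 does not apply here → [u].
Rule 2 applies to /k/ (between /u/ and /e/: before a front vowel) → [tʃ].
/e/ (between /k/ and /n/): before a nasal consonant, so rule 1 applies → [ẽ].
/n/ (between /e/ and /u/) is unaffected → [n].
Rule 1 applies to /u/ (between /n/ and /n/: before a nasal consonant) → [ũ].
/n/ (between /u/ and /e/) is unaffected → [n].
/e/ (word-final) fails the environment for rule 1, so it stays [e].

[utʃẽˈnũne]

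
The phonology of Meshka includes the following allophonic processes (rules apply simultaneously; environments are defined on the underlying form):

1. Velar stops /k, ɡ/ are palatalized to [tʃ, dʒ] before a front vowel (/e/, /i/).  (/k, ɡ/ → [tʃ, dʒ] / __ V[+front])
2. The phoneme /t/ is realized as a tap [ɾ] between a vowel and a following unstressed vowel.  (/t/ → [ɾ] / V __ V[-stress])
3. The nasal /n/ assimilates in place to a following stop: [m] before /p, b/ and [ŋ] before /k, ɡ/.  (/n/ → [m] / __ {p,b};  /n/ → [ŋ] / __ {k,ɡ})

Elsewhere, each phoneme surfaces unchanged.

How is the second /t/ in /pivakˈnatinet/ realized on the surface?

[t]

/t/ (word-final): rule 2 targets it, but not between a vowel and a following unstressed vowel → unchanged [t].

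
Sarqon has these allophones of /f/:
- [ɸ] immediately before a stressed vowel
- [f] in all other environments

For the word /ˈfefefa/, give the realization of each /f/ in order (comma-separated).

Occurrence 1 (position 1): immediately before a stressed vowel → [ɸ].
Occurrence 2 (position 3): no conditioning environment matches → elsewhere allophone [f].
Occurrence 3 (position 5): no conditioning environment matches → elsewhere allophone [f].

[ɸ], [f], [f]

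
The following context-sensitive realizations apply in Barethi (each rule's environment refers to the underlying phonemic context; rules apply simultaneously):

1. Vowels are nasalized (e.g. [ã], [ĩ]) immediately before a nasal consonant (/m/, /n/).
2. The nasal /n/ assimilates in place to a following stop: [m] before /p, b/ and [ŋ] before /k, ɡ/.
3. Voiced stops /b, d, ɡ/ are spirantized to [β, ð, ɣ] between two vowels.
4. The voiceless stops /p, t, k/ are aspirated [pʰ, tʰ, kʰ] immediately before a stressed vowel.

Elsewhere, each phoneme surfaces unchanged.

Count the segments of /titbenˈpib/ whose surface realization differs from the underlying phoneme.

3

Segments that undergo a rule: /e/ → [ẽ] (rule 1); /n/ → [m] (rule 2); /p/ → [pʰ] (rule 4).
All other segments surface unchanged.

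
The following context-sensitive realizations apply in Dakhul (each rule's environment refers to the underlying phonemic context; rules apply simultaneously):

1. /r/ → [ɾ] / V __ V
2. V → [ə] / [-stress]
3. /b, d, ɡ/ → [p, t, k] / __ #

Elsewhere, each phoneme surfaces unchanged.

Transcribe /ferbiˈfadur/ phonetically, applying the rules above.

/f/ (word-initial) is unaffected → [f].
/e/ meets the environment for rule 2 (in an unstressed syllable) → [ə].
/r/ (between /e/ and /b/) is in the target of rule 1 but the environment (between two vowels) is not met → [r].
/b/ (between /r/ and /i/) is in the target of rule 3 but the environment (word-finally) is not met → [b].
/i/ meets the environment for rule 2 (in an unstressed syllable) → [ə].
/f/ stays [f].
/a/ — between /f/ and /d/; rule 2 does not apply here → [a].
/d/ (between /a/ and /u/) fails the environment for rule 3, so it stays [d].
/u/ (between /d/ and /r/): in an unstressed syllable, so rule 2 applies → [ə].
/r/ (word-final) is in the target of rule 1 but the environment (between two vowels) is not met → [r].

[fərbəˈfadər]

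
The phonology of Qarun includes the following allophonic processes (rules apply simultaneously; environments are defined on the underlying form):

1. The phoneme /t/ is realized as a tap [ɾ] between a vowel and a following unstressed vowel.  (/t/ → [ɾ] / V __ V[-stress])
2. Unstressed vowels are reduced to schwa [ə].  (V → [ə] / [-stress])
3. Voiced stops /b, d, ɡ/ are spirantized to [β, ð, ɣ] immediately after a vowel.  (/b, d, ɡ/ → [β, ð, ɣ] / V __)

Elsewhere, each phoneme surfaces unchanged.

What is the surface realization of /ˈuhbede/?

/u/ (word-initial) fails the environment for rule 2, so it stays [u].
/h/ (between /u/ and /b/) is unaffected → [h].
/b/ (between /h/ and /e/) is in the target of rule 3 but the environment (immediately after a vowel) is not met → [b].
/e/ — between /b/ and /d/, in an unstressed syllable — surfaces as [ə] (rule 2).
Rule 3 applies to /d/ (between /e/ and /e/: immediately after a vowel) → [ð].
/e/ (word-final) occurs in an unstressed syllable → [ə] by rule 2.

[ˈuhbəðə]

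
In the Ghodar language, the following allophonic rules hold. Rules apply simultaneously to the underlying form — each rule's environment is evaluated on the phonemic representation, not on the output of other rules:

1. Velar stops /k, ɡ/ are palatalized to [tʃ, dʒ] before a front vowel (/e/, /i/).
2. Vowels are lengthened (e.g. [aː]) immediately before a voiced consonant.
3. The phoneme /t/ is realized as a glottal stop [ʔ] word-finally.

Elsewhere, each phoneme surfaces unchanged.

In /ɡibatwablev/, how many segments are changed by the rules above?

4

Segments that undergo a rule: /ɡ/ → [dʒ] (rule 1); /i/ → [iː] (rule 2); /a/ → [aː] (rule 2); /e/ → [eː] (rule 2).
All other segments surface unchanged.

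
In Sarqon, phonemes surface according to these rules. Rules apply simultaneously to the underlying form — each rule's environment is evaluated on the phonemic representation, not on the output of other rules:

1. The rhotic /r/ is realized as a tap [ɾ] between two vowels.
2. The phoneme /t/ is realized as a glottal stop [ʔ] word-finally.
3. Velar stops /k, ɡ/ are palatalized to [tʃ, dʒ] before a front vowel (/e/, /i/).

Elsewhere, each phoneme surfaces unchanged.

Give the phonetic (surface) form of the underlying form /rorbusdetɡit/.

[rorbusdetdʒiʔ]

/r/ (word-initial) fails the environment for rule 1, so it stays [r].
/r/ (between /o/ and /b/): rule 1 targets it, but not between two vowels → unchanged [r].
/t/ (between /e/ and /ɡ/) fails the environment for rule 2, so it stays [t].
Rule 3 applies to /ɡ/ (between /t/ and /i/: before a front vowel) → [dʒ].
/t/ meets the environment for rule 2 (word-finally) → [ʔ].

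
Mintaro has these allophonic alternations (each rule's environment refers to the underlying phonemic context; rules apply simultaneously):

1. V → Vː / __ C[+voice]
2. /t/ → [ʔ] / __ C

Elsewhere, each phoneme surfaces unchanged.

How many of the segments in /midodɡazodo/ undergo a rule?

4

Segments that undergo a rule: /i/ → [iː] (rule 1); /o/ → [oː] (rule 1); /a/ → [aː] (rule 1); /o/ → [oː] (rule 1).
All other segments surface unchanged.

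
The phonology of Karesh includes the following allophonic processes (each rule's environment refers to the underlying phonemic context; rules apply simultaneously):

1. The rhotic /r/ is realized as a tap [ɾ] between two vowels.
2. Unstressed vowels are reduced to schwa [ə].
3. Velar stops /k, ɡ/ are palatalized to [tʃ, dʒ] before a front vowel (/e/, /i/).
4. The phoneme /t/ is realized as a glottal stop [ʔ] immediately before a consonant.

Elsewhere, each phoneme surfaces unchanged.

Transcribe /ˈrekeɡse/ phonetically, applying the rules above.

/r/ (word-initial): rule 1 targets it, but not between two vowels → unchanged [r].
/e/ (between /r/ and /k/) fails the environment for rule 2, so it stays [e].
/k/ (between /e/ and /e/) occurs before a front vowel → [tʃ] by rule 3.
Rule 2 applies to /e/ (between /k/ and /ɡ/: in an unstressed syllable) → [ə].
/ɡ/ (between /e/ and /s/): rule 3 targets it, but not before a front vowel → unchanged [ɡ].
/s/ (between /ɡ/ and /e/): no rule targets it → [s].
/e/ (word-final) occurs in an unstressed syllable → [ə] by rule 2.

[ˈretʃəɡsə]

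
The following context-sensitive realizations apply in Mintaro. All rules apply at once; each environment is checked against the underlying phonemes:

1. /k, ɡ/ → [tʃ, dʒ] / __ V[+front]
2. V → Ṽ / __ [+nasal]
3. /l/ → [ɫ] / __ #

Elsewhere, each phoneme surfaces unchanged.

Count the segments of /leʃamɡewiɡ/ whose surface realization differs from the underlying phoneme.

2

Segments that undergo a rule: /a/ → [ã] (rule 2); /ɡ/ → [dʒ] (rule 1).
All other segments surface unchanged.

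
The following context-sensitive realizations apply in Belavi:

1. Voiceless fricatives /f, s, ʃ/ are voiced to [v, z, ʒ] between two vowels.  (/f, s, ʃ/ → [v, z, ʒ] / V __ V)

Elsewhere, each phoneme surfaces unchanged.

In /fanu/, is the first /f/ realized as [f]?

Yes

/f/ (word-initial): rule 1 targets it, but not between two vowels → unchanged [f].
The actual realization is [f], which matches [f].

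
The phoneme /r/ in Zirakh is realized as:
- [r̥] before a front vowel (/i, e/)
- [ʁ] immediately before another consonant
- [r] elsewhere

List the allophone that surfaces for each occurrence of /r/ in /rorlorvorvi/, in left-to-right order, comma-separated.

Occurrence 1 (position 1): no conditioning environment matches → elsewhere allophone [r].
Occurrence 2 (position 3): immediately before another consonant → [ʁ].
Occurrence 3 (position 6): immediately before another consonant → [ʁ].
Occurrence 4 (position 9): immediately before another consonant → [ʁ].

[r], [ʁ], [ʁ], [ʁ]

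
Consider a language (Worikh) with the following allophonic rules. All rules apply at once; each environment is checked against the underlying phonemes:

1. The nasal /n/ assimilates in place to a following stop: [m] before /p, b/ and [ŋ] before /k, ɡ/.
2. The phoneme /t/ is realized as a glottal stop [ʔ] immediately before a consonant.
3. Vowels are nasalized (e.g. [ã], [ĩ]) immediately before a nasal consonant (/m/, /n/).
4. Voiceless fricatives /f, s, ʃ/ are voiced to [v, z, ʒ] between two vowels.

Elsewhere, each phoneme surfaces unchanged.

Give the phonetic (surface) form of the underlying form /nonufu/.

[nõnuvu]

/n/ (word-initial) is in the target of rule 1 but the environment (before a labial or velar stop) is not met → [n].
/o/ (between /n/ and /n/): before a nasal consonant, so rule 3 applies → [õ].
/n/ (between /o/ and /u/) is in the target of rule 1 but the environment (before a labial or velar stop) is not met → [n].
/u/ — between /n/ and /f/; rule 3 does not apply here → [u].
/f/ (between /u/ and /u/): between two vowels, so rule 4 applies → [v].
/u/ — word-final; rule 3 does not apply here → [u].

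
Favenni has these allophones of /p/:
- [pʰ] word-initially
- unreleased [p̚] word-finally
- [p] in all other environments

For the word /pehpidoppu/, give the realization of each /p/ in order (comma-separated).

[pʰ], [p], [p], [p]

Occurrence 1 (position 1): word-initially → [pʰ].
Occurrence 2 (position 4): no conditioning environment matches → elsewhere allophone [p].
Occurrence 3 (position 8): no conditioning environment matches → elsewhere allophone [p].
Occurrence 4 (position 9): no conditioning environment matches → elsewhere allophone [p].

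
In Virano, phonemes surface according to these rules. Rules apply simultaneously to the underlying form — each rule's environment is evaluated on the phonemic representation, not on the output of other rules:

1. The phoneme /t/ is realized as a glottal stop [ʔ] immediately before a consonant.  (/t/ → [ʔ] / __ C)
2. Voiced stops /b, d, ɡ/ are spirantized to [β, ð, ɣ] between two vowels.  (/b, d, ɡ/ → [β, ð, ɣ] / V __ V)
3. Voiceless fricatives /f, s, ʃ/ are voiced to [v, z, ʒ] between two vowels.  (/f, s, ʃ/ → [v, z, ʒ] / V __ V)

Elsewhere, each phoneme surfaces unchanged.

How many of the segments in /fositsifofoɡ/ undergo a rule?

Segments that undergo a rule: /s/ → [z] (rule 3); /t/ → [ʔ] (rule 1); /f/ → [v] (rule 3); /f/ → [v] (rule 3).
All other segments surface unchanged.

4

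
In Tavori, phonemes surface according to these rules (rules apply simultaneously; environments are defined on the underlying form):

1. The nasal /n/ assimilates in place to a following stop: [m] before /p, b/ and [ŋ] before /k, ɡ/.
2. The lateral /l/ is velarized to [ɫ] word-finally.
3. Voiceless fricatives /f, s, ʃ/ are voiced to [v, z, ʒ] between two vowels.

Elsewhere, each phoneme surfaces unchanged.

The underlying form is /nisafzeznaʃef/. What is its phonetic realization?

[nizafzeznaʒef]

/n/ (word-initial): rule 1 targets it, but not before a labial or velar stop → unchanged [n].
/i/ (between /n/ and /s/): no rule targets it → [i].
/s/ (between /i/ and /a/) occurs between two vowels → [z] by rule 3.
/a/ (between /s/ and /f/): no rule targets it → [a].
/f/ (between /a/ and /z/): rule 3 targets it, but not between two vowels → unchanged [f].
/z/ (between /f/ and /e/) is unaffected → [z].
/e/ stays [e].
/z/ (between /e/ and /n/): no rule targets it → [z].
/n/ (between /z/ and /a/): rule 1 targets it, but not before a labial or velar stop → unchanged [n].
/a/ (between /n/ and /ʃ/) is unaffected → [a].
/ʃ/ meets the environment for rule 3 (between two vowels) → [ʒ].
/e/ (between /ʃ/ and /f/): no rule targets it → [e].
/f/ (word-final): rule 3 targets it, but not between two vowels → unchanged [f].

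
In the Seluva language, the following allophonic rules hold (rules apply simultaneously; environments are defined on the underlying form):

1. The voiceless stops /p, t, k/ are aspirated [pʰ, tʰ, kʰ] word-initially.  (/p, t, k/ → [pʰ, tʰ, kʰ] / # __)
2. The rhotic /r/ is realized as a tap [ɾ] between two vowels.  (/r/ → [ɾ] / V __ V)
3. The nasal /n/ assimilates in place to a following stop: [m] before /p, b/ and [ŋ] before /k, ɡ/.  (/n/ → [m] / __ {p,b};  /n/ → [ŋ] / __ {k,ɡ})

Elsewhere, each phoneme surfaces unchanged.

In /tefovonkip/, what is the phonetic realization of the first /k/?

/k/ (between /n/ and /i/) is in the target of rule 1 but the environment (word-initially) is not met → [k].

[k]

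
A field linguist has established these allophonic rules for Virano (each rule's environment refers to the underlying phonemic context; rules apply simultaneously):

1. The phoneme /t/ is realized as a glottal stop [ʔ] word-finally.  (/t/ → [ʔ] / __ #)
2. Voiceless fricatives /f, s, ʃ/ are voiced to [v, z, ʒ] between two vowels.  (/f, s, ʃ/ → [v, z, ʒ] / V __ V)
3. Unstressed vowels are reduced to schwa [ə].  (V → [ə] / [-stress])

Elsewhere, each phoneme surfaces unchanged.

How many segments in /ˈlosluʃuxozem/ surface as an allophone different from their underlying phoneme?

5

Segments that undergo a rule: /u/ → [ə] (rule 3); /ʃ/ → [ʒ] (rule 2); /u/ → [ə] (rule 3); /o/ → [ə] (rule 3); /e/ → [ə] (rule 3).
All other segments surface unchanged.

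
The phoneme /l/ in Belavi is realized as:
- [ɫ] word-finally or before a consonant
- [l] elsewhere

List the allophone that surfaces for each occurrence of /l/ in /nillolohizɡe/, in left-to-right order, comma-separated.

Occurrence 1 (position 3): word-finally or before a consonant → [ɫ].
Occurrence 2 (position 4): no conditioning environment matches → elsewhere allophone [l].
Occurrence 3 (position 6): no conditioning environment matches → elsewhere allophone [l].

[ɫ], [l], [l]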